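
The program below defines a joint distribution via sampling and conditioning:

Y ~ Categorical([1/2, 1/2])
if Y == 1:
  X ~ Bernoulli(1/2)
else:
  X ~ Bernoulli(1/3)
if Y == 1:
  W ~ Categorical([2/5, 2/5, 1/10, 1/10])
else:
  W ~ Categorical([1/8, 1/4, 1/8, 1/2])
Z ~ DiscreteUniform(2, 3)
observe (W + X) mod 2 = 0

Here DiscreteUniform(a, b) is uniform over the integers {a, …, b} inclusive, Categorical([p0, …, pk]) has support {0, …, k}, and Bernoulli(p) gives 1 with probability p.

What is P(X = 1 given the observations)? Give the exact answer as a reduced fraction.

P(X = 1 | obs) = 6/11

Enumerate traces; 16 have nonzero weight after conditioning:
  (Y=0, X=0, W=0, Z=2) weight 1/48
  (Y=0, X=0, W=0, Z=3) weight 1/48
  (Y=0, X=0, W=2, Z=2) weight 1/48
  (Y=0, X=0, W=2, Z=3) weight 1/48
  (Y=0, X=1, W=1, Z=2) weight 1/48
  (Y=0, X=1, W=1, Z=3) weight 1/48
  (Y=0, X=1, W=3, Z=2) weight 1/24
  (Y=0, X=1, W=3, Z=3) weight 1/24
  … 8 more
Group by X:
  weight(X=0) = 5/24
  weight(X=1) = 1/4
Total weight = 5/24 + 1/4 = 11/24
P(X=0 | obs) = 5/24 / 11/24 = 5/11
P(X=1 | obs) = 1/4 / 11/24 = 6/11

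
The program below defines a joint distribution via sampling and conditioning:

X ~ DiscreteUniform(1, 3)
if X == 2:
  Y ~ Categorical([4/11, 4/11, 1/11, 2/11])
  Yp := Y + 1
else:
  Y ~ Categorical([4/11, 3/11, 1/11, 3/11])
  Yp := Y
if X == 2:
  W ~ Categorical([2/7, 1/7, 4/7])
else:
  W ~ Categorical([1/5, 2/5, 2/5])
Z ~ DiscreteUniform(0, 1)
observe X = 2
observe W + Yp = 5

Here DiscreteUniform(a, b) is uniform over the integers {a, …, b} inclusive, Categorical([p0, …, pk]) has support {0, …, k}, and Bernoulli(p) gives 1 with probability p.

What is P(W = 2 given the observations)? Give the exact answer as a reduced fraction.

P(W = 2 | obs) = 2/3

Enumerate traces; 4 have nonzero weight after conditioning:
  (X=2, Y=2, W=2, Z=0) weight 2/231
  (X=2, Y=2, W=2, Z=1) weight 2/231
  (X=2, Y=3, W=1, Z=0) weight 1/231
  (X=2, Y=3, W=1, Z=1) weight 1/231
Group by W:
  weight(W=1) = 2/231
  weight(W=2) = 4/231
Total weight = 2/231 + 4/231 = 2/77
P(W=1 | obs) = 2/231 / 2/77 = 1/3
P(W=2 | obs) = 4/231 / 2/77 = 2/3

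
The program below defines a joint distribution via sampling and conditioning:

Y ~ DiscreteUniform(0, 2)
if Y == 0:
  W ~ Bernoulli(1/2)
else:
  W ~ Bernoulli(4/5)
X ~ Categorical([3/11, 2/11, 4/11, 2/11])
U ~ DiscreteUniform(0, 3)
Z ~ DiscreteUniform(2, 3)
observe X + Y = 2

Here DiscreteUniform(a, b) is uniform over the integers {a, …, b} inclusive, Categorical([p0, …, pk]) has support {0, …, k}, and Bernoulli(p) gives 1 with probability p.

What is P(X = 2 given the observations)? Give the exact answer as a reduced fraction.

Enumerate traces; 48 have nonzero weight after conditioning:
  (Y=0, W=0, X=2, U=0, Z=2) weight 1/132
  (Y=0, W=0, X=2, U=0, Z=3) weight 1/132
  (Y=0, W=0, X=2, U=1, Z=2) weight 1/132
  (Y=0, W=0, X=2, U=1, Z=3) weight 1/132
  (Y=0, W=0, X=2, U=2, Z=2) weight 1/132
  (Y=0, W=0, X=2, U=2, Z=3) weight 1/132
  (Y=0, W=0, X=2, U=3, Z=2) weight 1/132
  (Y=0, W=0, X=2, U=3, Z=3) weight 1/132
  (Y=1, W=0, X=1, U=0, Z=2) weight 1/660
  (Y=2, W=0, X=0, U=0, Z=2) weight 1/440
  … 38 more
Group by X:
  weight(X=0) = 1/11
  weight(X=1) = 2/33
  weight(X=2) = 4/33
Total weight = 1/11 + 2/33 + 4/33 = 3/11
P(X=0 | obs) = 1/11 / 3/11 = 1/3
P(X=1 | obs) = 2/33 / 3/11 = 2/9
P(X=2 | obs) = 4/33 / 3/11 = 4/9

P(X = 2 | obs) = 4/9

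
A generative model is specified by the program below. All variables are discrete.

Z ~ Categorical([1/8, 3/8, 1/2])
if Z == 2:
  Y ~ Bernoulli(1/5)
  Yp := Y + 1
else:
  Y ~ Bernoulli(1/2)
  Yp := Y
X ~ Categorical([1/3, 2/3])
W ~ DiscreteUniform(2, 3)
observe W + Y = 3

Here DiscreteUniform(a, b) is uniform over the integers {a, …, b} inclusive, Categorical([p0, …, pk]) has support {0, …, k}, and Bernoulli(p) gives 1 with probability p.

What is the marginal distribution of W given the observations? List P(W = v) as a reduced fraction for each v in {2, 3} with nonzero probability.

P(W=2) = 7/20, P(W=3) = 13/20

Enumerate traces; 12 have nonzero weight after conditioning:
  (Z=0, Y=0, X=0, W=3) weight 1/96
  (Z=0, Y=0, X=1, W=3) weight 1/48
  (Z=0, Y=1, X=0, W=2) weight 1/96
  (Z=0, Y=1, X=1, W=2) weight 1/48
  (Z=1, Y=0, X=0, W=3) weight 1/32
  (Z=1, Y=0, X=1, W=3) weight 1/16
  (Z=1, Y=1, X=0, W=2) weight 1/32
  (Z=1, Y=1, X=1, W=2) weight 1/16
  … 4 more
Group by W:
  weight(W=2) = 7/40
  weight(W=3) = 13/40
Total weight = 7/40 + 13/40 = 1/2
P(W=2 | obs) = 7/40 / 1/2 = 7/20
P(W=3 | obs) = 13/40 / 1/2 = 13/20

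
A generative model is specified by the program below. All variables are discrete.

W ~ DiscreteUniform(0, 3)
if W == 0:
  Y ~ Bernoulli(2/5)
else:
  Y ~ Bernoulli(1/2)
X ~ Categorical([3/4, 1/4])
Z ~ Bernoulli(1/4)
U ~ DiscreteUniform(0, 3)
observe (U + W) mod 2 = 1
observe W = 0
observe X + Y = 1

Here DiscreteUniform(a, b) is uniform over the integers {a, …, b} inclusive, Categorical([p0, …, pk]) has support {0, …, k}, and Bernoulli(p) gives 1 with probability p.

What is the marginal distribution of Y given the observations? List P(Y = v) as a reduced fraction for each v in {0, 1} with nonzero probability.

P(Y=0) = 1/3, P(Y=1) = 2/3

Enumerate traces; 8 have nonzero weight after conditioning:
  (W=0, Y=0, X=1, Z=0, U=1) weight 9/1280
  (W=0, Y=0, X=1, Z=0, U=3) weight 9/1280
  (W=0, Y=0, X=1, Z=1, U=1) weight 3/1280
  (W=0, Y=0, X=1, Z=1, U=3) weight 3/1280
  (W=0, Y=1, X=0, Z=0, U=1) weight 9/640
  (W=0, Y=1, X=0, Z=0, U=3) weight 9/640
  (W=0, Y=1, X=0, Z=1, U=1) weight 3/640
  (W=0, Y=1, X=0, Z=1, U=3) weight 3/640
Group by Y:
  weight(Y=0) = 3/160
  weight(Y=1) = 3/80
Total weight = 3/160 + 3/80 = 9/160
P(Y=0 | obs) = 3/160 / 9/160 = 1/3
P(Y=1 | obs) = 3/80 / 9/160 = 2/3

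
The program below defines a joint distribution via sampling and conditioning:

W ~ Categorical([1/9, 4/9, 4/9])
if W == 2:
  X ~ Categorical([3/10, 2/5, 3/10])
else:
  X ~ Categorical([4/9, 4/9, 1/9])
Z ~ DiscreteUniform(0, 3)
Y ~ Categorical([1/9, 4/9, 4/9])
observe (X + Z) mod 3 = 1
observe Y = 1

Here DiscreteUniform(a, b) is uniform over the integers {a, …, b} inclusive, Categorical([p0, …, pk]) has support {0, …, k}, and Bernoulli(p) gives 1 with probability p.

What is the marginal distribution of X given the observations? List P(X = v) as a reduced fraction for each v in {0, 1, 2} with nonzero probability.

P(X=0) = 154/577, P(X=1) = 344/577, P(X=2) = 79/577

Enumerate traces; 12 have nonzero weight after conditioning:
  (W=0, X=0, Z=1, Y=1) weight 4/729
  (W=0, X=1, Z=0, Y=1) weight 4/729
  (W=0, X=1, Z=3, Y=1) weight 4/729
  (W=0, X=2, Z=2, Y=1) weight 1/729
  (W=1, X=0, Z=1, Y=1) weight 16/729
  (W=1, X=1, Z=0, Y=1) weight 16/729
  (W=1, X=1, Z=3, Y=1) weight 16/729
  (W=1, X=2, Z=2, Y=1) weight 4/729
  … 4 more
Group by X:
  weight(X=0) = 154/3645
  weight(X=1) = 344/3645
  weight(X=2) = 79/3645
Total weight = 154/3645 + 344/3645 + 79/3645 = 577/3645
P(X=0 | obs) = 154/3645 / 577/3645 = 154/577
P(X=1 | obs) = 344/3645 / 577/3645 = 344/577
P(X=2 | obs) = 79/3645 / 577/3645 = 79/577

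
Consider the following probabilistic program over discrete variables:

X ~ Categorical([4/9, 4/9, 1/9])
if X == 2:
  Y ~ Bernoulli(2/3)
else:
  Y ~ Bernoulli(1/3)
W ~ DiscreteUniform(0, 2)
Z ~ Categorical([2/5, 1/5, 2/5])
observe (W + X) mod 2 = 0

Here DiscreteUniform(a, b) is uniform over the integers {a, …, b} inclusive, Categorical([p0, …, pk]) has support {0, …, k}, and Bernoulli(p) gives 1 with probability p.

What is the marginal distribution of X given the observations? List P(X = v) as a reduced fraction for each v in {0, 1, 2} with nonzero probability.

Enumerate traces; 30 have nonzero weight after conditioning:
  (X=0, Y=0, W=0, Z=0) weight 16/405
  (X=0, Y=0, W=0, Z=1) weight 8/405
  (X=0, Y=0, W=0, Z=2) weight 16/405
  (X=0, Y=0, W=2, Z=0) weight 16/405
  (X=0, Y=0, W=2, Z=1) weight 8/405
  (X=0, Y=0, W=2, Z=2) weight 16/405
  (X=0, Y=1, W=0, Z=0) weight 8/405
  (X=0, Y=1, W=0, Z=1) weight 4/405
  (X=1, Y=0, W=1, Z=0) weight 16/405
  (X=2, Y=0, W=0, Z=0) weight 2/405
  … 20 more
Group by X:
  weight(X=0) = 8/27
  weight(X=1) = 4/27
  weight(X=2) = 2/27
Total weight = 8/27 + 4/27 + 2/27 = 14/27
P(X=0 | obs) = 8/27 / 14/27 = 4/7
P(X=1 | obs) = 4/27 / 14/27 = 2/7
P(X=2 | obs) = 2/27 / 14/27 = 1/7

P(X=0) = 4/7, P(X=1) = 2/7, P(X=2) = 1/7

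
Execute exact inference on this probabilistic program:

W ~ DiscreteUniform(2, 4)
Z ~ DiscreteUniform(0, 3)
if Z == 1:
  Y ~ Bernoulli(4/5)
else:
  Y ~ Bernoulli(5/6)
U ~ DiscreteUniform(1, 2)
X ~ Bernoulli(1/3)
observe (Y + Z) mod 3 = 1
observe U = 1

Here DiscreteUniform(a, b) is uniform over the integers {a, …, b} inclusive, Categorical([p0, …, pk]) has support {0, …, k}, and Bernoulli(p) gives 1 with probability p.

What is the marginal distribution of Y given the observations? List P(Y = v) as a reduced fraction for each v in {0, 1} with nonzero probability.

Enumerate traces; 18 have nonzero weight after conditioning:
  (W=2, Z=0, Y=1, U=1, X=0) weight 5/216
  (W=2, Z=0, Y=1, U=1, X=1) weight 5/432
  (W=2, Z=1, Y=0, U=1, X=0) weight 1/180
  (W=2, Z=1, Y=0, U=1, X=1) weight 1/360
  (W=2, Z=3, Y=1, U=1, X=0) weight 5/216
  (W=2, Z=3, Y=1, U=1, X=1) weight 5/432
  (W=3, Z=0, Y=1, U=1, X=0) weight 5/216
  (W=3, Z=0, Y=1, U=1, X=1) weight 5/432
  … 10 more
Group by Y:
  weight(Y=0) = 1/40
  weight(Y=1) = 5/24
Total weight = 1/40 + 5/24 = 7/30
P(Y=0 | obs) = 1/40 / 7/30 = 3/28
P(Y=1 | obs) = 5/24 / 7/30 = 25/28

P(Y=0) = 3/28, P(Y=1) = 25/28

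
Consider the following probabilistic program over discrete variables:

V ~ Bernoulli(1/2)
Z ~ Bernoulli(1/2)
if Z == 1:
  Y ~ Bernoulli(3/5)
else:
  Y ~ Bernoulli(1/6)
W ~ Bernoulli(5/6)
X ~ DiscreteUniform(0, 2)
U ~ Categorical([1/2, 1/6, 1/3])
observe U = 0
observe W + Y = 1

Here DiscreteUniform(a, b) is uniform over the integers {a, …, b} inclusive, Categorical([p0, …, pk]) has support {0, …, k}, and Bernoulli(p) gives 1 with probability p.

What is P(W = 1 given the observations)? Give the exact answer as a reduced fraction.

Enumerate traces; 24 have nonzero weight after conditioning:
  (V=0, Z=0, Y=0, W=1, X=0, U=0) weight 25/864
  (V=0, Z=0, Y=0, W=1, X=1, U=0) weight 25/864
  (V=0, Z=0, Y=0, W=1, X=2, U=0) weight 25/864
  (V=0, Z=0, Y=1, W=0, X=0, U=0) weight 1/864
  (V=0, Z=0, Y=1, W=0, X=1, U=0) weight 1/864
  (V=0, Z=0, Y=1, W=0, X=2, U=0) weight 1/864
  (V=0, Z=1, Y=0, W=1, X=0, U=0) weight 1/72
  (V=0, Z=1, Y=0, W=1, X=1, U=0) weight 1/72
  … 16 more
Group by W:
  weight(W=0) = 23/720
  weight(W=1) = 37/144
Total weight = 23/720 + 37/144 = 13/45
P(W=0 | obs) = 23/720 / 13/45 = 23/208
P(W=1 | obs) = 37/144 / 13/45 = 185/208

P(W = 1 | obs) = 185/208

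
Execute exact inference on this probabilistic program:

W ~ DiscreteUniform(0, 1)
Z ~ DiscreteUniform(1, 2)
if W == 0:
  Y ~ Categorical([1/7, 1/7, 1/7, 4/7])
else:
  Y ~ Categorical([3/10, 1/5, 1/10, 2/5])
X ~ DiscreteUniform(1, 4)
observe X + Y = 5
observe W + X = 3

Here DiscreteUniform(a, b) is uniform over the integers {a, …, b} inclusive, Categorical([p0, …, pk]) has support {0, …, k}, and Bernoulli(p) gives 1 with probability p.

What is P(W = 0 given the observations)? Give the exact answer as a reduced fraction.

P(W = 0 | obs) = 5/19

Enumerate traces; 4 have nonzero weight after conditioning:
  (W=0, Z=1, Y=2, X=3) weight 1/112
  (W=0, Z=2, Y=2, X=3) weight 1/112
  (W=1, Z=1, Y=3, X=2) weight 1/40
  (W=1, Z=2, Y=3, X=2) weight 1/40
Group by W:
  weight(W=0) = 1/56
  weight(W=1) = 1/20
Total weight = 1/56 + 1/20 = 19/280
P(W=0 | obs) = 1/56 / 19/280 = 5/19
P(W=1 | obs) = 1/20 / 19/280 = 14/19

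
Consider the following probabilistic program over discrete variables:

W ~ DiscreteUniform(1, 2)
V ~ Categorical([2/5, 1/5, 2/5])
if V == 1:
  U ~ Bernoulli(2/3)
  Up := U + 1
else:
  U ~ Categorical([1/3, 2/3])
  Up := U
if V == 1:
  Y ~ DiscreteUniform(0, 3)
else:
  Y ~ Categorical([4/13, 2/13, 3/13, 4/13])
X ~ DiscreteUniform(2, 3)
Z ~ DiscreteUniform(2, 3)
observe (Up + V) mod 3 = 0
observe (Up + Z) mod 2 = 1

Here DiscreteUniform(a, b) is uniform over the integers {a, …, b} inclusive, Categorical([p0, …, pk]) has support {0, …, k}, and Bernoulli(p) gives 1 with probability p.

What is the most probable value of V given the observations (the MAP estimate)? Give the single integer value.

argmax_v P(V = v | obs) = 2

Enumerate traces; 48 have nonzero weight after conditioning:
  (W=1, V=0, U=0, Y=0, X=2, Z=3) weight 1/195
  (W=1, V=0, U=0, Y=0, X=3, Z=3) weight 1/195
  (W=1, V=0, U=0, Y=1, X=2, Z=3) weight 1/390
  (W=1, V=0, U=0, Y=1, X=3, Z=3) weight 1/390
  (W=1, V=0, U=0, Y=2, X=2, Z=3) weight 1/260
  (W=1, V=0, U=0, Y=2, X=3, Z=3) weight 1/260
  (W=1, V=0, U=0, Y=3, X=2, Z=3) weight 1/195
  (W=1, V=0, U=0, Y=3, X=3, Z=3) weight 1/195
  (W=1, V=1, U=1, Y=0, X=2, Z=3) weight 1/240
  (W=1, V=2, U=1, Y=0, X=2, Z=2) weight 2/195
  … 38 more
Group by V:
  weight(V=0) = 1/15
  weight(V=1) = 1/15
  weight(V=2) = 2/15
Total weight = 1/15 + 1/15 + 2/15 = 4/15
P(V=0 | obs) = 1/15 / 4/15 = 1/4
P(V=1 | obs) = 1/15 / 4/15 = 1/4
P(V=2 | obs) = 2/15 / 4/15 = 1/2
argmax = 2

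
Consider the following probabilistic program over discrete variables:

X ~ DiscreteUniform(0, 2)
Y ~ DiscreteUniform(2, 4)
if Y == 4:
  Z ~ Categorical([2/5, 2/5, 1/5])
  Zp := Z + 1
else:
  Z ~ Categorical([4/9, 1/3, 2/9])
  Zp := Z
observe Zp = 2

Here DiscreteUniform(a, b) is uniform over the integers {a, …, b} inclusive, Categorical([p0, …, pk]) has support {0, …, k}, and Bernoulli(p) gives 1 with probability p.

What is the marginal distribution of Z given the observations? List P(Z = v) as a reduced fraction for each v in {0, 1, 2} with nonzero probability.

Enumerate traces; 9 have nonzero weight after conditioning:
  (X=0, Y=2, Z=2) weight 2/81
  (X=0, Y=3, Z=2) weight 2/81
  (X=0, Y=4, Z=1) weight 2/45
  (X=1, Y=2, Z=2) weight 2/81
  (X=1, Y=3, Z=2) weight 2/81
  (X=1, Y=4, Z=1) weight 2/45
  (X=2, Y=2, Z=2) weight 2/81
  (X=2, Y=3, Z=2) weight 2/81
  … 1 more
Group by Z:
  weight(Z=1) = 2/15
  weight(Z=2) = 4/27
Total weight = 2/15 + 4/27 = 38/135
P(Z=1 | obs) = 2/15 / 38/135 = 9/19
P(Z=2 | obs) = 4/27 / 38/135 = 10/19

P(Z=1) = 9/19, P(Z=2) = 10/19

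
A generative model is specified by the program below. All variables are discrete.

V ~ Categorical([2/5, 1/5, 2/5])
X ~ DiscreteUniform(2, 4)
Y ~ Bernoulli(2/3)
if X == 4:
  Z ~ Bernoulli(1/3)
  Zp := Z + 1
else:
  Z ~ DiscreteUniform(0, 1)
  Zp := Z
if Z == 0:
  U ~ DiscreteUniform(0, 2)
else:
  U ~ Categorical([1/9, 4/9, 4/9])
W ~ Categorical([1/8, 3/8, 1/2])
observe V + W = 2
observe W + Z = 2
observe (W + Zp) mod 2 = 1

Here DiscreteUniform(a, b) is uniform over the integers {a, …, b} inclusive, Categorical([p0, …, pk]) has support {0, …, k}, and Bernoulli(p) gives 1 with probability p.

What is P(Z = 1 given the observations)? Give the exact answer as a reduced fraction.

Enumerate traces; 12 have nonzero weight after conditioning:
  (V=0, X=4, Y=0, Z=0, U=0, W=2) weight 2/405
  (V=0, X=4, Y=0, Z=0, U=1, W=2) weight 2/405
  (V=0, X=4, Y=0, Z=0, U=2, W=2) weight 2/405
  (V=0, X=4, Y=1, Z=0, U=0, W=2) weight 4/405
  (V=0, X=4, Y=1, Z=0, U=1, W=2) weight 4/405
  (V=0, X=4, Y=1, Z=0, U=2, W=2) weight 4/405
  (V=1, X=4, Y=0, Z=1, U=0, W=1) weight 1/3240
  (V=1, X=4, Y=0, Z=1, U=1, W=1) weight 1/810
  … 4 more
Group by Z:
  weight(Z=0) = 2/45
  weight(Z=1) = 1/120
Total weight = 2/45 + 1/120 = 19/360
P(Z=0 | obs) = 2/45 / 19/360 = 16/19
P(Z=1 | obs) = 1/120 / 19/360 = 3/19

P(Z = 1 | obs) = 3/19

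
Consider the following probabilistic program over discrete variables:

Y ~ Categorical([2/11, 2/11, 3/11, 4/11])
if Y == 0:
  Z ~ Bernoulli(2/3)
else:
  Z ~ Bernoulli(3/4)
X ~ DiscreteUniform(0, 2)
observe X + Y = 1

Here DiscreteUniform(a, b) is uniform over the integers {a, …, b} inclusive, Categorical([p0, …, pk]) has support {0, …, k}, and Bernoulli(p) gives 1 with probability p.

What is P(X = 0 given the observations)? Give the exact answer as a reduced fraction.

P(X = 0 | obs) = 1/2

Enumerate traces; 4 have nonzero weight after conditioning:
  (Y=0, Z=0, X=1) weight 2/99
  (Y=0, Z=1, X=1) weight 4/99
  (Y=1, Z=0, X=0) weight 1/66
  (Y=1, Z=1, X=0) weight 1/22
Group by X:
  weight(X=0) = 2/33
  weight(X=1) = 2/33
Total weight = 2/33 + 2/33 = 4/33
P(X=0 | obs) = 2/33 / 4/33 = 1/2
P(X=1 | obs) = 2/33 / 4/33 = 1/2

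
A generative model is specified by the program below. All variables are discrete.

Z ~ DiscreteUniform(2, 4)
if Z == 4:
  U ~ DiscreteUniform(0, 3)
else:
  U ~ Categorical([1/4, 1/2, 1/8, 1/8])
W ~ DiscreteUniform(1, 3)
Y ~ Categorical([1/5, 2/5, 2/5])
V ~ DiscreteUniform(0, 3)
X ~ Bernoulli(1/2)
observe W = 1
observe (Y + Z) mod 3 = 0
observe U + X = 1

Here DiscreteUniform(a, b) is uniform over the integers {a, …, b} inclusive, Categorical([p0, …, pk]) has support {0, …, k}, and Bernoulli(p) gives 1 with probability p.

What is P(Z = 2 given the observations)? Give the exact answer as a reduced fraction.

P(Z = 2 | obs) = 6/13

Enumerate traces; 24 have nonzero weight after conditioning:
  (Z=2, U=0, W=1, Y=1, V=0, X=1) weight 1/720
  (Z=2, U=0, W=1, Y=1, V=1, X=1) weight 1/720
  (Z=2, U=0, W=1, Y=1, V=2, X=1) weight 1/720
  (Z=2, U=0, W=1, Y=1, V=3, X=1) weight 1/720
  (Z=2, U=1, W=1, Y=1, V=0, X=0) weight 1/360
  (Z=2, U=1, W=1, Y=1, V=1, X=0) weight 1/360
  (Z=2, U=1, W=1, Y=1, V=2, X=0) weight 1/360
  (Z=2, U=1, W=1, Y=1, V=3, X=0) weight 1/360
  (Z=3, U=0, W=1, Y=0, V=0, X=1) weight 1/1440
  (Z=4, U=0, W=1, Y=2, V=0, X=1) weight 1/720
  … 14 more
Group by Z:
  weight(Z=2) = 1/60
  weight(Z=3) = 1/120
  weight(Z=4) = 1/90
Total weight = 1/60 + 1/120 + 1/90 = 13/360
P(Z=2 | obs) = 1/60 / 13/360 = 6/13
P(Z=3 | obs) = 1/120 / 13/360 = 3/13
P(Z=4 | obs) = 1/90 / 13/360 = 4/13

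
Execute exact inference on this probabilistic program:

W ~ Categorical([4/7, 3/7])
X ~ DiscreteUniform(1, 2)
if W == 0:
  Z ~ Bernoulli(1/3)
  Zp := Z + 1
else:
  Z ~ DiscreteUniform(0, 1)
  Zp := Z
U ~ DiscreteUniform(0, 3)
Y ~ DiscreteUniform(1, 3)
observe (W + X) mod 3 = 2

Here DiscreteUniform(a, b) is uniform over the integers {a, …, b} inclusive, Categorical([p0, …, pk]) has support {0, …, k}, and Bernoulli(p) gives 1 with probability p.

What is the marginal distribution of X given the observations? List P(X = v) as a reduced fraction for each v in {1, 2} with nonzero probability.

Enumerate traces; 48 have nonzero weight after conditioning:
  (W=0, X=2, Z=0, U=0, Y=1) weight 1/63
  (W=0, X=2, Z=0, U=0, Y=2) weight 1/63
  (W=0, X=2, Z=0, U=0, Y=3) weight 1/63
  (W=0, X=2, Z=0, U=1, Y=1) weight 1/63
  (W=0, X=2, Z=0, U=1, Y=2) weight 1/63
  (W=0, X=2, Z=0, U=1, Y=3) weight 1/63
  (W=0, X=2, Z=0, U=2, Y=1) weight 1/63
  (W=0, X=2, Z=0, U=2, Y=2) weight 1/63
  (W=1, X=1, Z=0, U=0, Y=1) weight 1/112
  … 39 more
Group by X:
  weight(X=1) = 3/14
  weight(X=2) = 2/7
Total weight = 3/14 + 2/7 = 1/2
P(X=1 | obs) = 3/14 / 1/2 = 3/7
P(X=2 | obs) = 2/7 / 1/2 = 4/7

P(X=1) = 3/7, P(X=2) = 4/7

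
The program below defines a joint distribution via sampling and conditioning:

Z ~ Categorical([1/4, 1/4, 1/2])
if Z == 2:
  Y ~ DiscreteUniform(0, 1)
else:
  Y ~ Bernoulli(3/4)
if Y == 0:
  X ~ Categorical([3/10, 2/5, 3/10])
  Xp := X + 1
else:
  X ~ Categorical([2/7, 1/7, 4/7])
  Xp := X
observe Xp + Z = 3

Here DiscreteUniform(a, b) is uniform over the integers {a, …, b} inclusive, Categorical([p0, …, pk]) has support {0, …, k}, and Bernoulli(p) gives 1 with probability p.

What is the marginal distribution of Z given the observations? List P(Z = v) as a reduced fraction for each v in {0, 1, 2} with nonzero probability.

P(Z=0) = 21/293, P(Z=1) = 148/293, P(Z=2) = 124/293

Enumerate traces; 5 have nonzero weight after conditioning:
  (Z=0, Y=0, X=2) weight 3/160
  (Z=1, Y=0, X=1) weight 1/40
  (Z=1, Y=1, X=2) weight 3/28
  (Z=2, Y=0, X=0) weight 3/40
  (Z=2, Y=1, X=1) weight 1/28
Group by Z:
  weight(Z=0) = 3/160
  weight(Z=1) = 37/280
  weight(Z=2) = 31/280
Total weight = 3/160 + 37/280 + 31/280 = 293/1120
P(Z=0 | obs) = 3/160 / 293/1120 = 21/293
P(Z=1 | obs) = 37/280 / 293/1120 = 148/293
P(Z=2 | obs) = 31/280 / 293/1120 = 124/293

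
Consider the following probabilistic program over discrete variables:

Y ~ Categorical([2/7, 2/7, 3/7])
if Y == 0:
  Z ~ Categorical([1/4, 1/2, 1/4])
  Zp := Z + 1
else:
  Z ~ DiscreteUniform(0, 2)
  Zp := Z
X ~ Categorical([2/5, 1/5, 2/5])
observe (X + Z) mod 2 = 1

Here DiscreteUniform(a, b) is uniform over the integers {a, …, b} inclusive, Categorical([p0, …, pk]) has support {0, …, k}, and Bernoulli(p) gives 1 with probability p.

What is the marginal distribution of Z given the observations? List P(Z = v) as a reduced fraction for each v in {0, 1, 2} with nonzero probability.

Enumerate traces; 12 have nonzero weight after conditioning:
  (Y=0, Z=0, X=1) weight 1/70
  (Y=0, Z=1, X=0) weight 2/35
  (Y=0, Z=1, X=2) weight 2/35
  (Y=0, Z=2, X=1) weight 1/70
  (Y=1, Z=0, X=1) weight 2/105
  (Y=1, Z=1, X=0) weight 4/105
  (Y=1, Z=1, X=2) weight 4/105
  (Y=1, Z=2, X=1) weight 2/105
  … 4 more
Group by Z:
  weight(Z=0) = 13/210
  weight(Z=1) = 32/105
  weight(Z=2) = 13/210
Total weight = 13/210 + 32/105 + 13/210 = 3/7
P(Z=0 | obs) = 13/210 / 3/7 = 13/90
P(Z=1 | obs) = 32/105 / 3/7 = 32/45
P(Z=2 | obs) = 13/210 / 3/7 = 13/90

P(Z=0) = 13/90, P(Z=1) = 32/45, P(Z=2) = 13/90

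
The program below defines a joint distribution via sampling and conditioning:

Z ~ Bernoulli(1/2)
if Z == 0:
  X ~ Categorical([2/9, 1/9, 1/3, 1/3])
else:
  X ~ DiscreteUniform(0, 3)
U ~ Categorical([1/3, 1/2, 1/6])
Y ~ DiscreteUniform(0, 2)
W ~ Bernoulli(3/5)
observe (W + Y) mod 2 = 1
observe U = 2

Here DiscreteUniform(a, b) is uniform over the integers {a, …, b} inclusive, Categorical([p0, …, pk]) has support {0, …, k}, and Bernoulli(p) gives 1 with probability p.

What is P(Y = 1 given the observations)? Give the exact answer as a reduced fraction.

P(Y = 1 | obs) = 1/4

Enumerate traces; 24 have nonzero weight after conditioning:
  (Z=0, X=0, U=2, Y=0, W=1) weight 1/270
  (Z=0, X=0, U=2, Y=1, W=0) weight 1/405
  (Z=0, X=0, U=2, Y=2, W=1) weight 1/270
  (Z=0, X=1, U=2, Y=0, W=1) weight 1/540
  (Z=0, X=1, U=2, Y=1, W=0) weight 1/810
  (Z=0, X=1, U=2, Y=2, W=1) weight 1/540
  (Z=0, X=2, U=2, Y=0, W=1) weight 1/180
  (Z=0, X=2, U=2, Y=1, W=0) weight 1/270
  … 16 more
Group by Y:
  weight(Y=0) = 1/30
  weight(Y=1) = 1/45
  weight(Y=2) = 1/30
Total weight = 1/30 + 1/45 + 1/30 = 4/45
P(Y=0 | obs) = 1/30 / 4/45 = 3/8
P(Y=1 | obs) = 1/45 / 4/45 = 1/4
P(Y=2 | obs) = 1/30 / 4/45 = 3/8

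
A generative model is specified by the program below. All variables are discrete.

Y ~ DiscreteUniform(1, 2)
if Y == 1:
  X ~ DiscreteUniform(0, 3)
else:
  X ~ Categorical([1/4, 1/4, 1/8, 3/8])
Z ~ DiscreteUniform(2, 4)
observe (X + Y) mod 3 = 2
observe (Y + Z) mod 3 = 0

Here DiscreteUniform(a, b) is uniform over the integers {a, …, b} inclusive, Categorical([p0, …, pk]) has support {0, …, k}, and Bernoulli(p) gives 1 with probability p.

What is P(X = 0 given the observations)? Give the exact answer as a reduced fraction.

P(X = 0 | obs) = 2/7

Enumerate traces; 3 have nonzero weight after conditioning:
  (Y=1, X=1, Z=2) weight 1/24
  (Y=2, X=0, Z=4) weight 1/24
  (Y=2, X=3, Z=4) weight 1/16
Group by X:
  weight(X=0) = 1/24
  weight(X=1) = 1/24
  weight(X=3) = 1/16
Total weight = 1/24 + 1/24 + 1/16 = 7/48
P(X=0 | obs) = 1/24 / 7/48 = 2/7
P(X=1 | obs) = 1/24 / 7/48 = 2/7
P(X=3 | obs) = 1/16 / 7/48 = 3/7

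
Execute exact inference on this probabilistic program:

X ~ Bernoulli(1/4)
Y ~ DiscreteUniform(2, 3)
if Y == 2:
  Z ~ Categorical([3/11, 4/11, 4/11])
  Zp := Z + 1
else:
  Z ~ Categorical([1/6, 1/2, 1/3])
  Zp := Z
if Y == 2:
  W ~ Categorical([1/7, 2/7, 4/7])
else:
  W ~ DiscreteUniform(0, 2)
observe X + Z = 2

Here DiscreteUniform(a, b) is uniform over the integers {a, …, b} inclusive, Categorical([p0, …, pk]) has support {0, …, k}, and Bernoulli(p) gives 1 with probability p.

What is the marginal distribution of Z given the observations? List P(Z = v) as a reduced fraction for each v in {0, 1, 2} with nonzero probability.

P(Z=1) = 19/65, P(Z=2) = 46/65

Enumerate traces; 12 have nonzero weight after conditioning:
  (X=0, Y=2, Z=2, W=0) weight 3/154
  (X=0, Y=2, Z=2, W=1) weight 3/77
  (X=0, Y=2, Z=2, W=2) weight 6/77
  (X=0, Y=3, Z=2, W=0) weight 1/24
  (X=0, Y=3, Z=2, W=1) weight 1/24
  (X=0, Y=3, Z=2, W=2) weight 1/24
  (X=1, Y=2, Z=1, W=0) weight 1/154
  (X=1, Y=2, Z=1, W=1) weight 1/77
  … 4 more
Group by Z:
  weight(Z=1) = 19/176
  weight(Z=2) = 23/88
Total weight = 19/176 + 23/88 = 65/176
P(Z=1 | obs) = 19/176 / 65/176 = 19/65
P(Z=2 | obs) = 23/88 / 65/176 = 46/65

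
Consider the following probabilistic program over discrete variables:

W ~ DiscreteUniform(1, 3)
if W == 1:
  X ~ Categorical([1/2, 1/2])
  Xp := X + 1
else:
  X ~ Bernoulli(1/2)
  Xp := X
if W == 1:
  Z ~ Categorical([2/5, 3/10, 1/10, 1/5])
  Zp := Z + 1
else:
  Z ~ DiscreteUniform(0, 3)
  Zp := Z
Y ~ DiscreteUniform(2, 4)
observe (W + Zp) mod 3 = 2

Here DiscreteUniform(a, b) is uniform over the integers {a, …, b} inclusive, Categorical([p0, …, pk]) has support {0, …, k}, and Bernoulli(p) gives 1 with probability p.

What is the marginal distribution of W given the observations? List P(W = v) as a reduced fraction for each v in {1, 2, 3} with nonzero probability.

Enumerate traces; 30 have nonzero weight after conditioning:
  (W=1, X=0, Z=0, Y=2) weight 1/45
  (W=1, X=0, Z=0, Y=3) weight 1/45
  (W=1, X=0, Z=0, Y=4) weight 1/45
  (W=1, X=0, Z=3, Y=2) weight 1/90
  (W=1, X=0, Z=3, Y=3) weight 1/90
  (W=1, X=0, Z=3, Y=4) weight 1/90
  (W=1, X=1, Z=0, Y=2) weight 1/45
  (W=1, X=1, Z=0, Y=3) weight 1/45
  (W=2, X=0, Z=0, Y=2) weight 1/72
  (W=3, X=0, Z=2, Y=2) weight 1/72
  … 20 more
Group by W:
  weight(W=1) = 1/5
  weight(W=2) = 1/6
  weight(W=3) = 1/12
Total weight = 1/5 + 1/6 + 1/12 = 9/20
P(W=1 | obs) = 1/5 / 9/20 = 4/9
P(W=2 | obs) = 1/6 / 9/20 = 10/27
P(W=3 | obs) = 1/12 / 9/20 = 5/27

P(W=1) = 4/9, P(W=2) = 10/27, P(W=3) = 5/27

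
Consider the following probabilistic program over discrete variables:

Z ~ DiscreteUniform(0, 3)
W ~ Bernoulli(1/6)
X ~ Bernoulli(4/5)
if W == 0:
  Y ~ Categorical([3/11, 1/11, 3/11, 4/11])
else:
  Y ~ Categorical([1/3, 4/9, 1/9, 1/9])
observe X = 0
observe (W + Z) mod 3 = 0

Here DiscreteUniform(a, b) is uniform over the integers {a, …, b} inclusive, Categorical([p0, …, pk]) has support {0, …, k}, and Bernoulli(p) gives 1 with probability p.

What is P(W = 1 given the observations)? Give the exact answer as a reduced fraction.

Enumerate traces; 12 have nonzero weight after conditioning:
  (Z=0, W=0, X=0, Y=0) weight 1/88
  (Z=0, W=0, X=0, Y=1) weight 1/264
  (Z=0, W=0, X=0, Y=2) weight 1/88
  (Z=0, W=0, X=0, Y=3) weight 1/66
  (Z=2, W=1, X=0, Y=0) weight 1/360
  (Z=2, W=1, X=0, Y=1) weight 1/270
  (Z=2, W=1, X=0, Y=2) weight 1/1080
  (Z=2, W=1, X=0, Y=3) weight 1/1080
  … 4 more
Group by W:
  weight(W=0) = 1/12
  weight(W=1) = 1/120
Total weight = 1/12 + 1/120 = 11/120
P(W=0 | obs) = 1/12 / 11/120 = 10/11
P(W=1 | obs) = 1/120 / 11/120 = 1/11

P(W = 1 | obs) = 1/11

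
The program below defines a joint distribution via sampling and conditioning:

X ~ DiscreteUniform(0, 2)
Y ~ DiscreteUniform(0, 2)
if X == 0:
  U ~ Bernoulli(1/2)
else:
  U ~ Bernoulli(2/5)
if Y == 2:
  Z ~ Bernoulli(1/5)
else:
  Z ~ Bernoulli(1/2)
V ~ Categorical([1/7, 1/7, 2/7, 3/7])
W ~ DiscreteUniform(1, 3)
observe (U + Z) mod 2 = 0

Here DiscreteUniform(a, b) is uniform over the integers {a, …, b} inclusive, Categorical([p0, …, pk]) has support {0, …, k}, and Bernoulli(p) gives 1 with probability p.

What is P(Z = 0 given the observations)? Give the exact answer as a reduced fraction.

P(Z = 0 | obs) = 51/77

Enumerate traces; 216 have nonzero weight after conditioning:
  (X=0, Y=0, U=0, Z=0, V=0, W=1) weight 1/756
  (X=0, Y=0, U=0, Z=0, V=0, W=2) weight 1/756
  (X=0, Y=0, U=0, Z=0, V=0, W=3) weight 1/756
  (X=0, Y=0, U=0, Z=0, V=1, W=1) weight 1/756
  (X=0, Y=0, U=0, Z=0, V=1, W=2) weight 1/756
  (X=0, Y=0, U=0, Z=0, V=1, W=3) weight 1/756
  (X=0, Y=0, U=0, Z=0, V=2, W=1) weight 1/378
  (X=0, Y=0, U=0, Z=0, V=2, W=2) weight 1/378
  (X=0, Y=0, U=1, Z=1, V=0, W=1) weight 1/756
  … 207 more
Group by Z:
  weight(Z=0) = 17/50
  weight(Z=1) = 13/75
Total weight = 17/50 + 13/75 = 77/150
P(Z=0 | obs) = 17/50 / 77/150 = 51/77
P(Z=1 | obs) = 13/75 / 77/150 = 26/77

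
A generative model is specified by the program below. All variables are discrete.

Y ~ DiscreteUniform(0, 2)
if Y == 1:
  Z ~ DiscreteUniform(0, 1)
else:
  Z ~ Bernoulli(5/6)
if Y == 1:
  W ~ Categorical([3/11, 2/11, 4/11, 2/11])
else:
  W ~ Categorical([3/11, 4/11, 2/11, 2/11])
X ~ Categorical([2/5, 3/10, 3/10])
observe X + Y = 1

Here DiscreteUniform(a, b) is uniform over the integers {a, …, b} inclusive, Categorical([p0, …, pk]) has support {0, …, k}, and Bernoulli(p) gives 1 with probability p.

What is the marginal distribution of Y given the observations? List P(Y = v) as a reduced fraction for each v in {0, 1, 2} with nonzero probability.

P(Y=0) = 3/7, P(Y=1) = 4/7

Enumerate traces; 16 have nonzero weight after conditioning:
  (Y=0, Z=0, W=0, X=1) weight 1/220
  (Y=0, Z=0, W=1, X=1) weight 1/165
  (Y=0, Z=0, W=2, X=1) weight 1/330
  (Y=0, Z=0, W=3, X=1) weight 1/330
  (Y=0, Z=1, W=0, X=1) weight 1/44
  (Y=0, Z=1, W=1, X=1) weight 1/33
  (Y=0, Z=1, W=2, X=1) weight 1/66
  (Y=0, Z=1, W=3, X=1) weight 1/66
  (Y=1, Z=0, W=0, X=0) weight 1/55
  … 7 more
Group by Y:
  weight(Y=0) = 1/10
  weight(Y=1) = 2/15
Total weight = 1/10 + 2/15 = 7/30
P(Y=0 | obs) = 1/10 / 7/30 = 3/7
P(Y=1 | obs) = 2/15 / 7/30 = 4/7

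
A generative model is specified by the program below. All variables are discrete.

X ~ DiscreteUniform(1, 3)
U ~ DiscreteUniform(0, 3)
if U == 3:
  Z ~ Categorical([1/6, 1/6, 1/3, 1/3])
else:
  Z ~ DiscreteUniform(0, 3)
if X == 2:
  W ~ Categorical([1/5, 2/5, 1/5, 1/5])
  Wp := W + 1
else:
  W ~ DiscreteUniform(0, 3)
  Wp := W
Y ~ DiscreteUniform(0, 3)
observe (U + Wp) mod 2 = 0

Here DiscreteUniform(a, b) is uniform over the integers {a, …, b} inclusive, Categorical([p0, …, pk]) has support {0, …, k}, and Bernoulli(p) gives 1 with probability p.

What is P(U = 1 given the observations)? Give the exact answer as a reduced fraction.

P(U = 1 | obs) = 7/30

Enumerate traces; 384 have nonzero weight after conditioning:
  (X=1, U=0, Z=0, W=0, Y=0) weight 1/768
  (X=1, U=0, Z=0, W=0, Y=1) weight 1/768
  (X=1, U=0, Z=0, W=0, Y=2) weight 1/768
  (X=1, U=0, Z=0, W=0, Y=3) weight 1/768
  (X=1, U=0, Z=0, W=2, Y=0) weight 1/768
  (X=1, U=0, Z=0, W=2, Y=1) weight 1/768
  (X=1, U=0, Z=0, W=2, Y=2) weight 1/768
  (X=1, U=0, Z=0, W=2, Y=3) weight 1/768
  (X=1, U=1, Z=0, W=1, Y=0) weight 1/768
  (X=1, U=2, Z=0, W=0, Y=0) weight 1/768
  … 374 more
Group by U:
  weight(U=0) = 2/15
  weight(U=1) = 7/60
  weight(U=2) = 2/15
  weight(U=3) = 7/60
Total weight = 2/15 + 7/60 + 2/15 + 7/60 = 1/2
P(U=0 | obs) = 2/15 / 1/2 = 4/15
P(U=1 | obs) = 7/60 / 1/2 = 7/30
P(U=2 | obs) = 2/15 / 1/2 = 4/15
P(U=3 | obs) = 7/60 / 1/2 = 7/30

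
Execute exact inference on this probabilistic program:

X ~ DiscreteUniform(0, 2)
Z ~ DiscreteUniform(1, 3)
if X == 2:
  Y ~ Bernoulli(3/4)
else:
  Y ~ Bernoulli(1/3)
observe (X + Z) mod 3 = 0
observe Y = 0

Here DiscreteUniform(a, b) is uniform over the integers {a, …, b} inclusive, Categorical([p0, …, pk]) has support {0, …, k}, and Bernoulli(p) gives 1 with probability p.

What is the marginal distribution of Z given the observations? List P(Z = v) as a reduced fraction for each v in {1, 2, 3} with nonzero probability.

P(Z=1) = 3/19, P(Z=2) = 8/19, P(Z=3) = 8/19

Enumerate traces; 3 have nonzero weight after conditioning:
  (X=0, Z=3, Y=0) weight 2/27
  (X=1, Z=2, Y=0) weight 2/27
  (X=2, Z=1, Y=0) weight 1/36
Group by Z:
  weight(Z=1) = 1/36
  weight(Z=2) = 2/27
  weight(Z=3) = 2/27
Total weight = 1/36 + 2/27 + 2/27 = 19/108
P(Z=1 | obs) = 1/36 / 19/108 = 3/19
P(Z=2 | obs) = 2/27 / 19/108 = 8/19
P(Z=3 | obs) = 2/27 / 19/108 = 8/19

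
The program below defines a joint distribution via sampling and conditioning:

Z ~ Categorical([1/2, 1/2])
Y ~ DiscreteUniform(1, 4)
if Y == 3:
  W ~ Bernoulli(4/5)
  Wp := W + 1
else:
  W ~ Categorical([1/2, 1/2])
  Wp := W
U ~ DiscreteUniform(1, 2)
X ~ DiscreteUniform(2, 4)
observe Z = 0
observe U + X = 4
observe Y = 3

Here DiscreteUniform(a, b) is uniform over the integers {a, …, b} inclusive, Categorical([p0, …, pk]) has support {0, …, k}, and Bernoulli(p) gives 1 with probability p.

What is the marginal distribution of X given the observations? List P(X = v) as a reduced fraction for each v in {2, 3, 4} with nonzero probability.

Enumerate traces; 4 have nonzero weight after conditioning:
  (Z=0, Y=3, W=0, U=1, X=3) weight 1/240
  (Z=0, Y=3, W=0, U=2, X=2) weight 1/240
  (Z=0, Y=3, W=1, U=1, X=3) weight 1/60
  (Z=0, Y=3, W=1, U=2, X=2) weight 1/60
Group by X:
  weight(X=2) = 1/48
  weight(X=3) = 1/48
Total weight = 1/48 + 1/48 = 1/24
P(X=2 | obs) = 1/48 / 1/24 = 1/2
P(X=3 | obs) = 1/48 / 1/24 = 1/2

P(X=2) = 1/2, P(X=3) = 1/2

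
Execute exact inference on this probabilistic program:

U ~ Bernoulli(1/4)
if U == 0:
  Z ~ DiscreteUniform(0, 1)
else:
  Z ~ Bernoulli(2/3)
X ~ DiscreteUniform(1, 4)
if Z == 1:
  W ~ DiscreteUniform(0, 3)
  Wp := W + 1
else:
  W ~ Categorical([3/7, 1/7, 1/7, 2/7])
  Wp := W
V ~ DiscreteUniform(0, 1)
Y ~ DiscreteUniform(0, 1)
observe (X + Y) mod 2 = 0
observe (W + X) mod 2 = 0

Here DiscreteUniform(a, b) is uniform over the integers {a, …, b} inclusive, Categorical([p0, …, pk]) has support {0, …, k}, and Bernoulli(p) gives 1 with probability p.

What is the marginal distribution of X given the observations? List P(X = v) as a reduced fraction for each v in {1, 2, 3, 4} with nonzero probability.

P(X=1) = 157/672, P(X=2) = 179/672, P(X=3) = 157/672, P(X=4) = 179/672

Enumerate traces; 64 have nonzero weight after conditioning:
  (U=0, Z=0, X=1, W=1, V=0, Y=1) weight 3/896
  (U=0, Z=0, X=1, W=1, V=1, Y=1) weight 3/896
  (U=0, Z=0, X=1, W=3, V=0, Y=1) weight 3/448
  (U=0, Z=0, X=1, W=3, V=1, Y=1) weight 3/448
  (U=0, Z=0, X=2, W=0, V=0, Y=0) weight 9/896
  (U=0, Z=0, X=2, W=0, V=1, Y=0) weight 9/896
  (U=0, Z=0, X=2, W=2, V=0, Y=0) weight 3/896
  (U=0, Z=0, X=2, W=2, V=1, Y=0) weight 3/896
  (U=0, Z=0, X=3, W=1, V=0, Y=1) weight 3/896
  (U=0, Z=0, X=4, W=0, V=0, Y=0) weight 9/896
  … 54 more
Group by X:
  weight(X=1) = 157/2688
  weight(X=2) = 179/2688
  weight(X=3) = 157/2688
  weight(X=4) = 179/2688
Total weight = 157/2688 + 179/2688 + 157/2688 + 179/2688 = 1/4
P(X=1 | obs) = 157/2688 / 1/4 = 157/672
P(X=2 | obs) = 179/2688 / 1/4 = 179/672
P(X=3 | obs) = 157/2688 / 1/4 = 157/672
P(X=4 | obs) = 179/2688 / 1/4 = 179/672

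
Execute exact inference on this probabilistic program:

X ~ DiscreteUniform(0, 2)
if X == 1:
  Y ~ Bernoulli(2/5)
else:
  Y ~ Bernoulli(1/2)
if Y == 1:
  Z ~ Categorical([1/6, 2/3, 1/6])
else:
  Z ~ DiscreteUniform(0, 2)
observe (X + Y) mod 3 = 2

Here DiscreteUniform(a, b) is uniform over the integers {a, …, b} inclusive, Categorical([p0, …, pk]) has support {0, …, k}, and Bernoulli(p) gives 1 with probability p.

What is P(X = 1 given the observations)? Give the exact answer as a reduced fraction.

Enumerate traces; 6 have nonzero weight after conditioning:
  (X=1, Y=1, Z=0) weight 1/45
  (X=1, Y=1, Z=1) weight 4/45
  (X=1, Y=1, Z=2) weight 1/45
  (X=2, Y=0, Z=0) weight 1/18
  (X=2, Y=0, Z=1) weight 1/18
  (X=2, Y=0, Z=2) weight 1/18
Group by X:
  weight(X=1) = 2/15
  weight(X=2) = 1/6
Total weight = 2/15 + 1/6 = 3/10
P(X=1 | obs) = 2/15 / 3/10 = 4/9
P(X=2 | obs) = 1/6 / 3/10 = 5/9

P(X = 1 | obs) = 4/9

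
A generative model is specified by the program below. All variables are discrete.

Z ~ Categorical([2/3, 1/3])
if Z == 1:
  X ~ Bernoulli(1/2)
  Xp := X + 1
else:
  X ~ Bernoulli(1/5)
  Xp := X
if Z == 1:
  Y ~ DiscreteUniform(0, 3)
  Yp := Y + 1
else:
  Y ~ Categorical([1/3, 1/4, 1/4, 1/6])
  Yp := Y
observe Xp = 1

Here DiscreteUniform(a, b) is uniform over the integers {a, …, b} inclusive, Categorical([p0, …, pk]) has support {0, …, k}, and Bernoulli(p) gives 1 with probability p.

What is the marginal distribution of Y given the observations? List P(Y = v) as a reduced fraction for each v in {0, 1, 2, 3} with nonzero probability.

Enumerate traces; 8 have nonzero weight after conditioning:
  (Z=0, X=1, Y=0) weight 2/45
  (Z=0, X=1, Y=1) weight 1/30
  (Z=0, X=1, Y=2) weight 1/30
  (Z=0, X=1, Y=3) weight 1/45
  (Z=1, X=0, Y=0) weight 1/24
  (Z=1, X=0, Y=1) weight 1/24
  (Z=1, X=0, Y=2) weight 1/24
  (Z=1, X=0, Y=3) weight 1/24
Group by Y:
  weight(Y=0) = 31/360
  weight(Y=1) = 3/40
  weight(Y=2) = 3/40
  weight(Y=3) = 23/360
Total weight = 31/360 + 3/40 + 3/40 + 23/360 = 3/10
P(Y=0 | obs) = 31/360 / 3/10 = 31/108
P(Y=1 | obs) = 3/40 / 3/10 = 1/4
P(Y=2 | obs) = 3/40 / 3/10 = 1/4
P(Y=3 | obs) = 23/360 / 3/10 = 23/108

P(Y=0) = 31/108, P(Y=1) = 1/4, P(Y=2) = 1/4, P(Y=3) = 23/108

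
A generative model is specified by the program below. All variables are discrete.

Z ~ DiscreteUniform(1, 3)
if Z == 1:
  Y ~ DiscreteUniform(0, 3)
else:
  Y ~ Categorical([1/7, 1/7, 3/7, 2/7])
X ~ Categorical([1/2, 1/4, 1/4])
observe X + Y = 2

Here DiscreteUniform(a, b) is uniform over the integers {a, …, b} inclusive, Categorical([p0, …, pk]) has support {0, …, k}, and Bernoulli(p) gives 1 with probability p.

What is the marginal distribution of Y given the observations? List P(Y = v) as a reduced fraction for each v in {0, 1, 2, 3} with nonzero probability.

P(Y=0) = 15/92, P(Y=1) = 15/92, P(Y=2) = 31/46

Enumerate traces; 9 have nonzero weight after conditioning:
  (Z=1, Y=0, X=2) weight 1/48
  (Z=1, Y=1, X=1) weight 1/48
  (Z=1, Y=2, X=0) weight 1/24
  (Z=2, Y=0, X=2) weight 1/84
  (Z=2, Y=1, X=1) weight 1/84
  (Z=2, Y=2, X=0) weight 1/14
  (Z=3, Y=0, X=2) weight 1/84
  (Z=3, Y=1, X=1) weight 1/84
  … 1 more
Group by Y:
  weight(Y=0) = 5/112
  weight(Y=1) = 5/112
  weight(Y=2) = 31/168
Total weight = 5/112 + 5/112 + 31/168 = 23/84
P(Y=0 | obs) = 5/112 / 23/84 = 15/92
P(Y=1 | obs) = 5/112 / 23/84 = 15/92
P(Y=2 | obs) = 31/168 / 23/84 = 31/46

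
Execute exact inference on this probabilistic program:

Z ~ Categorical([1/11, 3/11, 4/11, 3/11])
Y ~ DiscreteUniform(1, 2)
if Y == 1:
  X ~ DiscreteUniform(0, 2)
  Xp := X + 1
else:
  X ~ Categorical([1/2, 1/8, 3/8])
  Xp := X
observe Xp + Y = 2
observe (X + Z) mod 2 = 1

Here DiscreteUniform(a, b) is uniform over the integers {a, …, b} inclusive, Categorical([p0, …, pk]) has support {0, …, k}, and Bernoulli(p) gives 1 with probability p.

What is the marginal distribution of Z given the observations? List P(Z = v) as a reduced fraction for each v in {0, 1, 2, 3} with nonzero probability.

Enumerate traces; 4 have nonzero weight after conditioning:
  (Z=1, Y=1, X=0) weight 1/22
  (Z=1, Y=2, X=0) weight 3/44
  (Z=3, Y=1, X=0) weight 1/22
  (Z=3, Y=2, X=0) weight 3/44
Group by Z:
  weight(Z=1) = 5/44
  weight(Z=3) = 5/44
Total weight = 5/44 + 5/44 = 5/22
P(Z=1 | obs) = 5/44 / 5/22 = 1/2
P(Z=3 | obs) = 5/44 / 5/22 = 1/2

P(Z=1) = 1/2, P(Z=3) = 1/2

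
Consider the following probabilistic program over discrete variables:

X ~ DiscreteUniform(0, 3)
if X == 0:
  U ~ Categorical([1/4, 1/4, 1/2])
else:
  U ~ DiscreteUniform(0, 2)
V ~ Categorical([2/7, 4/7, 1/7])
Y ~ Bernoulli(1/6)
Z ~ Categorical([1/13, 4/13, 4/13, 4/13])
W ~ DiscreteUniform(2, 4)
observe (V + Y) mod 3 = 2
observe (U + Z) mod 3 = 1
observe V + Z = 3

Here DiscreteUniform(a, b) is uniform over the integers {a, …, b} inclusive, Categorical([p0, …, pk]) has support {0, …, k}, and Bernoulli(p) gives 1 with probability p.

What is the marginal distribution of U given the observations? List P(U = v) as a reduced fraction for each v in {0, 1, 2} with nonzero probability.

Enumerate traces; 24 have nonzero weight after conditioning:
  (X=0, U=0, V=2, Y=0, Z=1, W=2) weight 5/6552
  (X=0, U=0, V=2, Y=0, Z=1, W=3) weight 5/6552
  (X=0, U=0, V=2, Y=0, Z=1, W=4) weight 5/6552
  (X=0, U=2, V=1, Y=1, Z=2, W=2) weight 1/819
  (X=0, U=2, V=1, Y=1, Z=2, W=3) weight 1/819
  (X=0, U=2, V=1, Y=1, Z=2, W=4) weight 1/819
  (X=1, U=0, V=2, Y=0, Z=1, W=2) weight 5/4914
  (X=1, U=0, V=2, Y=0, Z=1, W=3) weight 5/4914
  … 16 more
Group by U:
  weight(U=0) = 25/2184
  weight(U=2) = 1/91
Total weight = 25/2184 + 1/91 = 7/312
P(U=0 | obs) = 25/2184 / 7/312 = 25/49
P(U=2 | obs) = 1/91 / 7/312 = 24/49

P(U=0) = 25/49, P(U=2) = 24/49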